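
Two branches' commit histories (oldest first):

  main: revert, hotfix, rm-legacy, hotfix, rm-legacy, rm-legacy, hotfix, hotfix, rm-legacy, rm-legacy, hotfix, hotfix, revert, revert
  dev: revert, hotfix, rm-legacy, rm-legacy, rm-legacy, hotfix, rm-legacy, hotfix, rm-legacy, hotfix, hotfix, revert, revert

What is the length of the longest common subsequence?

12

Taking revert at main[1]=dev[1], hotfix at main[2]=dev[2], rm-legacy at main[3]=dev[3], rm-legacy at main[5]=dev[4], rm-legacy at main[6]=dev[5], hotfix at main[7]=dev[6], hotfix at main[8]=dev[8], rm-legacy at main[10]=dev[9], hotfix at main[11]=dev[10], hotfix at main[12]=dev[11], revert at main[13]=dev[12], revert at main[14]=dev[13] gives a common subsequence of length 12. Since dp[14][13] = 12, nothing longer is possible.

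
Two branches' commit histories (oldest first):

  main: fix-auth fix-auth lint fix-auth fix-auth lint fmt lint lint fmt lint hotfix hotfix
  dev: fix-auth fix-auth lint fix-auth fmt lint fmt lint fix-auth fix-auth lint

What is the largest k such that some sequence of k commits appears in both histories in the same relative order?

8

Match fix-auth [1,1], then fix-auth [2,2], then lint [3,3], then fix-auth [4,4], then lint [6,6], then fmt [7,7], then lint [8,8], then lint [11,11] — 8 commits in the same relative order in both. Since dp[13][11] = 8, nothing longer is possible.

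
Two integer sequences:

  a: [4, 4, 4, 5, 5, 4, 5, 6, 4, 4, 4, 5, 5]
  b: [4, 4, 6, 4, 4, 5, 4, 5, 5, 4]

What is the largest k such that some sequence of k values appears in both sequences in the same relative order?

Let dp[i][j] be the LCS length of the first i values of a and the first j values of b. dp[i][j] = dp[i-1][j-1]+1 when the i-th and j-th values match, else max(dp[i-1][j], dp[i][j-1]).
    ·  4  4  6  4  4  5  4  5  5  4
 ·  0  0  0  0  0  0  0  0  0  0  0
 4  0  1  1  1  1  1  1  1  1  1  1
 4  0  1  2  2  2  2  2  2  2  2  2
 4  0  1  2  2  3  3  3  3  3  3  3
 5  0  1  2  2  3  3  4  4  4  4  4
 5  0  1  2  2  3  3  4  4  5  5  5
 4  0  1  2  2  3  4  4  5  5  5  6
 5  0  1  2  2  3  4  5  5  6  6  6
 6  0  1  2  3  3  4  5  5  6  6  6
 4  0  1  2  3  4  4  5  6  6  6  7
 4  0  1  2  3  4  5  5  6  6  6  7
 4  0  1  2  3  4  5  5  6  6  6  7
 5  0  1  2  3  4  5  6  6  7  7  7
 5  0  1  2  3  4  5  6  6  7  8  8
dp[13][10] = 8. One LCS (by backtracking along matches): 4, 4, 4, 4, 5, 4, 5, 5.

8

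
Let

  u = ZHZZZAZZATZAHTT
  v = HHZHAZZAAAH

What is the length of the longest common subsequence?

8

Match Z (u #1, v #3), then H (u #2, v #4), then Z (u #4, v #6), then Z (u #5, v #7), then A (u #6, v #8), then A (u #9, v #9), then A (u #12, v #10), then H (u #13, v #11) — 8 characters in the same relative order in both, and the DP table's final entry dp[15][11] is also 8, so no common subsequence is longer.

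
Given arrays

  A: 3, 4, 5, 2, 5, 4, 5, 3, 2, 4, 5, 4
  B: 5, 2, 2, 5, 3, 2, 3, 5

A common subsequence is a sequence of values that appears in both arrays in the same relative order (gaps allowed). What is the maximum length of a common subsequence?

Let dp[i][j] be the LCS length of the first i values of A and the first j values of B. dp[i][j] = dp[i-1][j-1]+1 when the i-th and j-th values match, else max(dp[i-1][j], dp[i][j-1]).
    ·  5  2  2  5  3  2  3  5
 ·  0  0  0  0  0  0  0  0  0
 3  0  0  0  0  0  1  1  1  1
 4  0  0  0  0  0  1  1  1  1
 5  0  1  1  1  1  1  1  1  2
 2  0  1  2  2  2  2  2  2  2
 5  0  1  2  2  3  3  3  3  3
 4  0  1  2  2  3  3  3  3  3
 5  0  1  2  2  3  3  3  3  4
 3  0  1  2  2  3  4  4  4  4
 2  0  1  2  3  3  4  5  5  5
 4  0  1  2  3  3  4  5  5  5
 5  0  1  2  3  4  4  5  5  6
 4  0  1  2  3  4  4  5  5  6
dp[12][8] = 6. One LCS (by backtracking along matches): 5, 2, 5, 3, 2, 5.

6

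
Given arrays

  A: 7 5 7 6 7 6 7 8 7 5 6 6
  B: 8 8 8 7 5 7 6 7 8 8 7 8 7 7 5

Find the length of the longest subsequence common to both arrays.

Pick 7 at A[1]=B[4] → 5 at A[2]=B[5] → 7 at A[3]=B[6] → 6 at A[4]=B[7] → 7 at A[5]=B[8] → 7 at A[7]=B[11] → 8 at A[8]=B[12] → 7 at A[9]=B[14] → 5 at A[10]=B[15]; all 9 values appear in both, in order. The LCS DP gives dp[12][15] = 9, so this is optimal.

9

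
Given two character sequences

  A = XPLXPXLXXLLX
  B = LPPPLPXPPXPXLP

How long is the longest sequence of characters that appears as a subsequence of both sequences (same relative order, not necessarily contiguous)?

Taking P at A[2]=B[4]; then L at A[3]=B[5]; then X at A[4]=B[7]; then P at A[5]=B[9]; then X at A[6]=B[10]; then X at A[9]=B[12]; then L at A[10]=B[13] gives a common subsequence of length 7. dp[12][14] = 7 confirms this is the maximum.

7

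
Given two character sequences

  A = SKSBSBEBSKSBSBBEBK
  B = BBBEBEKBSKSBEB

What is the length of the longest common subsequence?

One common subsequence of length 10: B at A[4]=B[3]; then B at A[6]=B[5]; then E at A[7]=B[6]; then B at A[8]=B[8]; then S at A[9]=B[9]; then K at A[10]=B[10]; then S at A[13]=B[11]; then B at A[15]=B[12]; then E at A[16]=B[13]; then B at A[17]=B[14]. dp[18][14] = 10 confirms this is the maximum.

10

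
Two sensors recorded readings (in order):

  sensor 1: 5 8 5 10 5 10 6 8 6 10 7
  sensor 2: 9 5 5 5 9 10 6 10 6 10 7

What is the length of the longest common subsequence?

Let dp[i][j] be the LCS length of the first i values of sensor 1 and the first j values of sensor 2. dp[i][j] = dp[i-1][j-1]+1 when the i-th and j-th values match, else max(dp[i-1][j], dp[i][j-1]).
    ·  9  5  5  5  9 10  6 10  6 10  7
 ·  0  0  0  0  0  0  0  0  0  0  0  0
 5  0  0  1  1  1  1  1  1  1  1  1  1
 8  0  0  1  1  1  1  1  1  1  1  1  1
 5  0  0  1  2  2  2  2  2  2  2  2  2
10  0  0  1  2  2  2  3  3  3  3  3  3
 5  0  0  1  2  3  3  3  3  3  3  3  3
10  0  0  1  2  3  3  4  4  4  4  4  4
 6  0  0  1  2  3  3  4  5  5  5  5  5
 8  0  0  1  2  3  3  4  5  5  5  5  5
 6  0  0  1  2  3  3  4  5  5  6  6  6
10  0  0  1  2  3  3  4  5  6  6  7  7
 7  0  0  1  2  3  3  4  5  6  6  7  8
dp[11][11] = 8. One LCS (by backtracking along matches): 5, 5, 5, 10, 6, 6, 10, 7.

8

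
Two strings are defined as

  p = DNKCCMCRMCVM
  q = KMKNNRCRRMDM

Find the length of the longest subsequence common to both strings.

6

Let dp[i][j] be the LCS length of the first i characters of p and the first j characters of q. dp[i][j] = dp[i-1][j-1]+1 when the i-th and j-th characters match, else max(dp[i-1][j], dp[i][j-1]).
    ·  K  M  K  N  N  R  C  R  R  M  D  M
 ·  0  0  0  0  0  0  0  0  0  0  0  0  0
 D  0  0  0  0  0  0  0  0  0  0  0  1  1
 N  0  0  0  0  1  1  1  1  1  1  1  1  1
 K  0  1  1  1  1  1  1  1  1  1  1  1  1
 C  0  1  1  1  1  1  1  2  2  2  2  2  2
 C  0  1  1  1  1  1  1  2  2  2  2  2  2
 M  0  1  2  2  2  2  2  2  2  2  3  3  3
 C  0  1  2  2  2  2  2  3  3  3  3  3  3
 R  0  1  2  2  2  2  3  3  4  4  4  4  4
 M  0  1  2  2  2  2  3  3  4  4  5  5  5
 C  0  1  2  2  2  2  3  4  4  4  5  5  5
 V  0  1  2  2  2  2  3  4  4  4  5  5  5
 M  0  1  2  2  2  2  3  4  4  4  5  5  6
dp[12][12] = 6. One LCS (by backtracking along matches): KMCRMM.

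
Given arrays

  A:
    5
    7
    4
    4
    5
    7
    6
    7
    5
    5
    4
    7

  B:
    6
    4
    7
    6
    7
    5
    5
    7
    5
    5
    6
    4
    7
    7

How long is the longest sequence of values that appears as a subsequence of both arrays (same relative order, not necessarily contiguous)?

8

Taking 4 [4,2], then 7 [6,3], then 6 [7,4], then 7 [8,8], then 5 [9,9], then 5 [10,10], then 4 [11,12], then 7 [12,14] gives a common subsequence of length 8. The LCS DP gives dp[12][14] = 8, so this is optimal.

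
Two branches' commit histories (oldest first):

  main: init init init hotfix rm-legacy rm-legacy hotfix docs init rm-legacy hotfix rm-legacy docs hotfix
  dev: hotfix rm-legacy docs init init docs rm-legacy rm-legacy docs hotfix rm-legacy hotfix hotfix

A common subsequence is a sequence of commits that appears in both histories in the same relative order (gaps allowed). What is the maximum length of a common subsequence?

8

Pick init at main[1]=dev[4], init at main[2]=dev[5], rm-legacy at main[5]=dev[7], rm-legacy at main[6]=dev[8], hotfix at main[7]=dev[10], rm-legacy at main[10]=dev[11], hotfix at main[11]=dev[12], hotfix at main[14]=dev[13]; all 8 commits appear in both, in order, and the DP table's final entry dp[14][13] is also 8, so no common subsequence is longer.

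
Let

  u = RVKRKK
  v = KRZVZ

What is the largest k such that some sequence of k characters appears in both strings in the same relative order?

2

Taking R at u[1]=v[2], then V at u[2]=v[4] gives a common subsequence of length 2. The LCS DP gives dp[6][5] = 2, so this is optimal.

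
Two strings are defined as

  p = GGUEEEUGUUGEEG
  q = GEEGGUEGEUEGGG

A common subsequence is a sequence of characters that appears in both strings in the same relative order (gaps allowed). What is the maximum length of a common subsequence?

Taking G [1,4] → G [2,5] → U [3,6] → E [4,7] → E [5,9] → E [6,11] → G [8,12] → G [11,13] → G [14,14] gives a common subsequence of length 9. Since dp[14][14] = 9, nothing longer is possible.

9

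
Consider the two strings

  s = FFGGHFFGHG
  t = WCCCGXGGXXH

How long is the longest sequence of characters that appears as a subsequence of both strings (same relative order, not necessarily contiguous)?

4

Taking G [3,5], then G [4,7], then G [8,8], then H [9,11] gives a common subsequence of length 4. dp[10][11] = 4 confirms this is the maximum.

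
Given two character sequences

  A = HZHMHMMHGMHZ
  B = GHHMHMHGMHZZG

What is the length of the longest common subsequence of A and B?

10

Match H (A #1, B #2), H (A #3, B #3), M (A #4, B #4), H (A #5, B #5), M (A #7, B #6), H (A #8, B #7), G (A #9, B #8), M (A #10, B #9), H (A #11, B #10), Z (A #12, B #12) — 10 characters in the same relative order in both, and the DP table's final entry dp[12][13] is also 10, so no common subsequence is longer.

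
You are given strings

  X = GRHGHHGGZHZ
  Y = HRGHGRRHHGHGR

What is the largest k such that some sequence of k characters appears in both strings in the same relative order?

7

One common subsequence of length 7: G (X #1, Y #3), then H (X #3, Y #4), then G (X #4, Y #5), then H (X #5, Y #8), then H (X #6, Y #9), then G (X #7, Y #10), then G (X #8, Y #12), and the DP table's final entry dp[11][13] is also 7, so no common subsequence is longer.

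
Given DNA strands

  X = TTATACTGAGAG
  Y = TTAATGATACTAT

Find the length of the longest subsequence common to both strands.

8

Taking T (X #1, Y #2); then T (X #2, Y #5); then A (X #3, Y #7); then T (X #4, Y #8); then A (X #5, Y #9); then C (X #6, Y #10); then T (X #7, Y #11); then A (X #9, Y #12) gives a common subsequence of length 8, and the DP table's final entry dp[12][13] is also 8, so no common subsequence is longer.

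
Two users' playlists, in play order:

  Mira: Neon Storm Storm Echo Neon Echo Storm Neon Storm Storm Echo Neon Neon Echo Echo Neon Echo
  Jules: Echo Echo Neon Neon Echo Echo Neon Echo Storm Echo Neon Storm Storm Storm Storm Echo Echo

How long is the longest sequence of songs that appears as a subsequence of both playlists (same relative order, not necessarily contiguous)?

Pick Neon [1,4] → Echo [4,6] → Neon [5,7] → Echo [6,8] → Storm [7,9] → Neon [8,11] → Storm [9,14] → Storm [10,15] → Echo [15,16] → Echo [17,17]; all 10 songs appear in both, in order. dp[17][17] = 10 confirms this is the maximum.

10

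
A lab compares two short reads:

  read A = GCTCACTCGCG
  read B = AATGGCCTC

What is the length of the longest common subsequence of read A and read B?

5

Pick G [1,5]; then C [4,6]; then C [6,7]; then T [7,8]; then C [10,9]; all 5 bases appear in both, in order. Since dp[11][9] = 5, nothing longer is possible.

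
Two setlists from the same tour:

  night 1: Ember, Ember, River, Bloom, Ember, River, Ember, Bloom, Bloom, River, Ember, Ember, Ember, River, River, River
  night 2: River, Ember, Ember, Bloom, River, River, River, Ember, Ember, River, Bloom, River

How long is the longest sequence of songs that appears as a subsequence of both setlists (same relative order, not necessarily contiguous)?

Taking Ember (night 1 #1, night 2 #2), then Ember (night 1 #2, night 2 #3), then River (night 1 #3, night 2 #5), then River (night 1 #6, night 2 #6), then River (night 1 #10, night 2 #7), then Ember (night 1 #12, night 2 #8), then Ember (night 1 #13, night 2 #9), then River (night 1 #14, night 2 #10), then River (night 1 #16, night 2 #12) gives a common subsequence of length 9, and the DP table's final entry dp[16][12] is also 9, so no common subsequence is longer.

9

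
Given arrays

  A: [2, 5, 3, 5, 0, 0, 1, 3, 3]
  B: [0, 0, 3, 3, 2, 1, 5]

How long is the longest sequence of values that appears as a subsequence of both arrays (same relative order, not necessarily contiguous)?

4

Let dp[i][j] be the LCS length of the first i values of A and the first j values of B. dp[i][j] = dp[i-1][j-1]+1 when the i-th and j-th values match, else max(dp[i-1][j], dp[i][j-1]).
    ·  0  0  3  3  2  1  5
 ·  0  0  0  0  0  0  0  0
 2  0  0  0  0  0  1  1  1
 5  0  0  0  0  0  1  1  2
 3  0  0  0  1  1  1  1  2
 5  0  0  0  1  1  1  1  2
 0  0  1  1  1  1  1  1  2
 0  0  1  2  2  2  2  2  2
 1  0  1  2  2  2  2  3  3
 3  0  1  2  3  3  3  3  3
 3  0  1  2  3  4  4  4  4
dp[9][7] = 4. One LCS (by backtracking along matches): 0, 0, 3, 3.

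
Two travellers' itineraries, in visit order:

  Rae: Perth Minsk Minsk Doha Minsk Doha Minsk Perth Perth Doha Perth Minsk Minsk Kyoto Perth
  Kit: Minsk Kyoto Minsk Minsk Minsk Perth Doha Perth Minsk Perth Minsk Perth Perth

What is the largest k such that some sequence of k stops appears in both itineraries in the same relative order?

Pick Minsk (Rae #2, Kit #1) → Minsk (Rae #3, Kit #3) → Minsk (Rae #5, Kit #4) → Minsk (Rae #7, Kit #5) → Perth (Rae #9, Kit #6) → Doha (Rae #10, Kit #7) → Perth (Rae #11, Kit #8) → Minsk (Rae #12, Kit #9) → Minsk (Rae #13, Kit #11) → Perth (Rae #15, Kit #13); all 10 stops appear in both, in order. dp[15][13] = 10 confirms this is the maximum.

10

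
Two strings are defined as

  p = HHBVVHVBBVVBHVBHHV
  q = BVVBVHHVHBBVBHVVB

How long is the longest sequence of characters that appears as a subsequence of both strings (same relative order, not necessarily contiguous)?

One common subsequence of length 12: B at p[3]=q[1], V at p[4]=q[3], V at p[5]=q[5], H at p[6]=q[7], V at p[7]=q[8], B at p[8]=q[10], B at p[9]=q[11], V at p[11]=q[12], B at p[12]=q[13], H at p[13]=q[14], V at p[14]=q[16], B at p[15]=q[17]. Since dp[18][17] = 12, nothing longer is possible.

12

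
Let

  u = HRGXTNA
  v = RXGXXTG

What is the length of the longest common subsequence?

Let dp[i][j] be the LCS length of the first i characters of u and the first j characters of v. dp[i][j] = dp[i-1][j-1]+1 when the i-th and j-th characters match, else max(dp[i-1][j], dp[i][j-1]).
    ·  R  X  G  X  X  T  G
 ·  0  0  0  0  0  0  0  0
 H  0  0  0  0  0  0  0  0
 R  0  1  1  1  1  1  1  1
 G  0  1  1  2  2  2  2  2
 X  0  1  2  2  3  3  3  3
 T  0  1  2  2  3  3  4  4
 N  0  1  2  2  3  3  4  4
 A  0  1  2  2  3  3  4  4
dp[7][7] = 4. One LCS (by backtracking along matches): RGXT.

4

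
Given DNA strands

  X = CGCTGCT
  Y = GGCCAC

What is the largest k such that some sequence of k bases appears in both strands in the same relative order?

3

Let dp[i][j] be the LCS length of the first i bases of X and the first j bases of Y. dp[i][j] = dp[i-1][j-1]+1 when the i-th and j-th bases match, else max(dp[i-1][j], dp[i][j-1]).
    ·  G  G  C  C  A  C
 ·  0  0  0  0  0  0  0
 C  0  0  0  1  1  1  1
 G  0  1  1  1  1  1  1
 C  0  1  1  2  2  2  2
 T  0  1  1  2  2  2  2
 G  0  1  2  2  2  2  2
 C  0  1  2  3  3  3  3
 T  0  1  2  3  3  3  3
dp[7][6] = 3. One LCS (by backtracking along matches): CCC.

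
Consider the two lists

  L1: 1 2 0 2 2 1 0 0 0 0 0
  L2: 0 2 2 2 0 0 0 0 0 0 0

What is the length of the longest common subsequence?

Let dp[i][j] be the LCS length of the first i values of L1 and the first j values of L2. dp[i][j] = dp[i-1][j-1]+1 when the i-th and j-th values match, else max(dp[i-1][j], dp[i][j-1]).
    ·  0  2  2  2  0  0  0  0  0  0  0
 ·  0  0  0  0  0  0  0  0  0  0  0  0
 1  0  0  0  0  0  0  0  0  0  0  0  0
 2  0  0  1  1  1  1  1  1  1  1  1  1
 0  0  1  1  1  1  2  2  2  2  2  2  2
 2  0  1  2  2  2  2  2  2  2  2  2  2
 2  0  1  2  3  3  3  3  3  3  3  3  3
 1  0  1  2  3  3  3  3  3  3  3  3  3
 0  0  1  2  3  3  4  4  4  4  4  4  4
 0  0  1  2  3  3  4  5  5  5  5  5  5
 0  0  1  2  3  3  4  5  6  6  6  6  6
 0  0  1  2  3  3  4  5  6  7  7  7  7
 0  0  1  2  3  3  4  5  6  7  8  8  8
dp[11][11] = 8. One LCS (by backtracking along matches): 2, 2, 2, 0, 0, 0, 0, 0.

8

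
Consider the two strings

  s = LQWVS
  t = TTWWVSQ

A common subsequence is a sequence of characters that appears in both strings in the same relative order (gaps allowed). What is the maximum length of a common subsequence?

Match W (s #3, t #4); then V (s #4, t #5); then S (s #5, t #6) — 3 characters in the same relative order in both. dp[5][7] = 3 confirms this is the maximum.

3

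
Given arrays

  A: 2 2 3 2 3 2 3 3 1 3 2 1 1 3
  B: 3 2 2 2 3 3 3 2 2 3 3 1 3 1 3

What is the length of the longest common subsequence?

Pick 2 at A[1]=B[3], 2 at A[2]=B[4], 3 at A[3]=B[7], 2 at A[4]=B[8], 2 at A[6]=B[9], 3 at A[7]=B[10], 3 at A[8]=B[11], 1 at A[9]=B[12], 3 at A[10]=B[13], 1 at A[13]=B[14], 3 at A[14]=B[15]; all 11 values appear in both, in order, and the DP table's final entry dp[14][15] is also 11, so no common subsequence is longer.

11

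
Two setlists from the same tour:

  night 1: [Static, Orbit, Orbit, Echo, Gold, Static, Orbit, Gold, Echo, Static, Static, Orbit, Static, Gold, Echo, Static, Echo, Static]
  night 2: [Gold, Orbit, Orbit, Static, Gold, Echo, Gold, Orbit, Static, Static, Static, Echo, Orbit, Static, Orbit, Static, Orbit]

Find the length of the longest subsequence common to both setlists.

Taking Orbit at night 1[2]=night 2[2]; then Orbit at night 1[3]=night 2[3]; then Echo at night 1[4]=night 2[6]; then Gold at night 1[5]=night 2[7]; then Orbit at night 1[7]=night 2[8]; then Static at night 1[10]=night 2[9]; then Static at night 1[11]=night 2[10]; then Static at night 1[13]=night 2[11]; then Echo at night 1[15]=night 2[12]; then Static at night 1[16]=night 2[14]; then Static at night 1[18]=night 2[16] gives a common subsequence of length 11. Since dp[18][17] = 11, nothing longer is possible.

11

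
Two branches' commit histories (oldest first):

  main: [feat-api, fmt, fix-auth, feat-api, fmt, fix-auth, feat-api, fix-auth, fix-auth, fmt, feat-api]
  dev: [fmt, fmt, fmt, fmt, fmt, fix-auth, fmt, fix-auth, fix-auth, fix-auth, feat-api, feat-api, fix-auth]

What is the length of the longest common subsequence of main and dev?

One common subsequence of length 7: fmt [2,5] → fix-auth [3,6] → fmt [5,7] → fix-auth [6,8] → fix-auth [8,9] → fix-auth [9,10] → feat-api [11,12]. Since dp[11][13] = 7, nothing longer is possible.

7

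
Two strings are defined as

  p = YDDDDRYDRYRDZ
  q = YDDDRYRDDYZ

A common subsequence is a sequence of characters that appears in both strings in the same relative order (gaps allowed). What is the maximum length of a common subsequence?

9

One common subsequence of length 9: Y [1,1], then D [3,2], then D [4,3], then D [5,4], then R [6,5], then Y [7,6], then D [8,9], then Y [10,10], then Z [13,11], and the DP table's final entry dp[13][11] is also 9, so no common subsequence is longer.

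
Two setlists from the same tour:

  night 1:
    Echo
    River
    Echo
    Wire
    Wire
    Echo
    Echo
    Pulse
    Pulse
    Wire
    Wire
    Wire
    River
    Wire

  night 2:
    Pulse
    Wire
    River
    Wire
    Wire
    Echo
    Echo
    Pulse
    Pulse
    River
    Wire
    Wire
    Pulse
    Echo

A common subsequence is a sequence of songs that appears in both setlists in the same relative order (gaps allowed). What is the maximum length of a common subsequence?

One common subsequence of length 9: River at night 1[2]=night 2[3] → Wire at night 1[4]=night 2[4] → Wire at night 1[5]=night 2[5] → Echo at night 1[6]=night 2[6] → Echo at night 1[7]=night 2[7] → Pulse at night 1[8]=night 2[8] → Pulse at night 1[9]=night 2[9] → Wire at night 1[10]=night 2[11] → Wire at night 1[11]=night 2[12]. dp[14][14] = 9 confirms this is the maximum.

9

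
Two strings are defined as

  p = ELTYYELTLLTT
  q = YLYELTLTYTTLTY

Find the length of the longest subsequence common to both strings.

8

One common subsequence of length 8: L (p #2, q #2), then Y (p #5, q #3), then E (p #6, q #4), then L (p #7, q #5), then T (p #8, q #6), then L (p #9, q #7), then L (p #10, q #12), then T (p #11, q #13), and the DP table's final entry dp[12][14] is also 8, so no common subsequence is longer.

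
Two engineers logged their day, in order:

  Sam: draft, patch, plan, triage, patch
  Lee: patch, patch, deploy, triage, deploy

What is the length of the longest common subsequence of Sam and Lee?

2

Pick patch (Sam #2, Lee #2), triage (Sam #4, Lee #4); all 2 tasks appear in both, in order, and the DP table's final entry dp[5][5] is also 2, so no common subsequence is longer.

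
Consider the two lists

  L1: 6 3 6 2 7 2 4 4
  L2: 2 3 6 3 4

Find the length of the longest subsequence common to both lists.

Pick 6 (L1 #1, L2 #3), 3 (L1 #2, L2 #4), 4 (L1 #8, L2 #5); all 3 values appear in both, in order, and the DP table's final entry dp[8][5] is also 3, so no common subsequence is longer.

3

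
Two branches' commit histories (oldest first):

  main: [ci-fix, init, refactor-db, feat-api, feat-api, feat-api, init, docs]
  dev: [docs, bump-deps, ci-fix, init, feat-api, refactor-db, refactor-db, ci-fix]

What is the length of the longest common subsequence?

3

One common subsequence of length 3: ci-fix (main #1, dev #3); then init (main #2, dev #4); then refactor-db (main #3, dev #7). dp[8][8] = 3 confirms this is the maximum.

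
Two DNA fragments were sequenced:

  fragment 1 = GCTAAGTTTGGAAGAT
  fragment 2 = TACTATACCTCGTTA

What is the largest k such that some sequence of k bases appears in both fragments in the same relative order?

Taking C [2,3], T [3,4], A [4,5], A [5,7], G [6,12], T [8,13], T [9,14], A [15,15] gives a common subsequence of length 8. dp[16][15] = 8 confirms this is the maximum.

8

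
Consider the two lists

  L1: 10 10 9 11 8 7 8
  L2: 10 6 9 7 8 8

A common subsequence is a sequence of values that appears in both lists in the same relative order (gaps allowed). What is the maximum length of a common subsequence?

Match 10 (L1 #1, L2 #1), then 9 (L1 #3, L2 #3), then 8 (L1 #5, L2 #5), then 8 (L1 #7, L2 #6) — 4 values in the same relative order in both. Since dp[7][6] = 4, nothing longer is possible.

4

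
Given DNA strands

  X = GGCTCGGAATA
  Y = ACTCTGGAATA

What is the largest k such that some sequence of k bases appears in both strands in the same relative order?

Pick C [3,2], then T [4,3], then C [5,4], then G [6,6], then G [7,7], then A [8,8], then A [9,9], then T [10,10], then A [11,11]; all 9 bases appear in both, in order. dp[11][11] = 9 confirms this is the maximum.

9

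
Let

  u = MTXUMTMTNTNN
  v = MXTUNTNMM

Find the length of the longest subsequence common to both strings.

6

Match M (u #1, v #1); then T (u #2, v #3); then U (u #4, v #4); then N (u #9, v #5); then T (u #10, v #6); then N (u #11, v #7) — 6 characters in the same relative order in both, and the DP table's final entry dp[12][9] is also 6, so no common subsequence is longer.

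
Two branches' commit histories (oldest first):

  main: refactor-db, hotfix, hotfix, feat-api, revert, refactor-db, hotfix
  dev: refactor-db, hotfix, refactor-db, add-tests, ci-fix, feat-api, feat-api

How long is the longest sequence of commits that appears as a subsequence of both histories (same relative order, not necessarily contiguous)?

3

Pick refactor-db at main[1]=dev[1] → hotfix at main[2]=dev[2] → feat-api at main[4]=dev[7]; all 3 commits appear in both, in order. The LCS DP gives dp[7][7] = 3, so this is optimal.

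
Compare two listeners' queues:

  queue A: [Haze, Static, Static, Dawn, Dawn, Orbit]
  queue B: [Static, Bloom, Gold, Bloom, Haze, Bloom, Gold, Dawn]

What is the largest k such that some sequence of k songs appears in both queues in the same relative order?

2

Pick Haze [1,5], Dawn [5,8]; all 2 songs appear in both, in order, and the DP table's final entry dp[6][8] is also 2, so no common subsequence is longer.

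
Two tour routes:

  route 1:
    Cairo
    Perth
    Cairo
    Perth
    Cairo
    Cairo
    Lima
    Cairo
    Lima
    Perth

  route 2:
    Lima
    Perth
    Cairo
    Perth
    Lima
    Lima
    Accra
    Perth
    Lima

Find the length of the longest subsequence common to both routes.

6

Taking Perth [2,2] → Cairo [3,3] → Perth [4,4] → Lima [7,5] → Lima [9,6] → Perth [10,8] gives a common subsequence of length 6. The LCS DP gives dp[10][9] = 6, so this is optimal.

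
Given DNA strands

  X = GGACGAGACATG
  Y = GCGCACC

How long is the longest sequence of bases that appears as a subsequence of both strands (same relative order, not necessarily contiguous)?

5

Let dp[i][j] be the LCS length of the first i bases of X and the first j bases of Y. dp[i][j] = dp[i-1][j-1]+1 when the i-th and j-th bases match, else max(dp[i-1][j], dp[i][j-1]).
    ·  G  C  G  C  A  C  C
 ·  0  0  0  0  0  0  0  0
 G  0  1  1  1  1  1  1  1
 G  0  1  1  2  2  2  2  2
 A  0  1  1  2  2  3  3  3
 C  0  1  2  2  3  3  4  4
 G  0  1  2  3  3  3  4  4
 A  0  1  2  3  3  4  4  4
 G  0  1  2  3  3  4  4  4
 A  0  1  2  3  3  4  4  4
 C  0  1  2  3  4  4  5  5
 A  0  1  2  3  4  5  5  5
 T  0  1  2  3  4  5  5  5
 G  0  1  2  3  4  5  5  5
dp[12][7] = 5. One LCS (by backtracking along matches): GGACC.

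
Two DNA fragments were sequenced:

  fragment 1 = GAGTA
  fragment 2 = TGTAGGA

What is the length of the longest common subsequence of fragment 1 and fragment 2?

4

Let dp[i][j] be the LCS length of the first i bases of fragment 1 and the first j bases of fragment 2. dp[i][j] = dp[i-1][j-1]+1 when the i-th and j-th bases match, else max(dp[i-1][j], dp[i][j-1]).
    ·  T  G  T  A  G  G  A
 ·  0  0  0  0  0  0  0  0
 G  0  0  1  1  1  1  1  1
 A  0  0  1  1  2  2  2  2
 G  0  0  1  1  2  3  3  3
 T  0  1  1  2  2  3  3  3
 A  0  1  1  2  3  3  3  4
dp[5][7] = 4. One LCS (by backtracking along matches): GAGA.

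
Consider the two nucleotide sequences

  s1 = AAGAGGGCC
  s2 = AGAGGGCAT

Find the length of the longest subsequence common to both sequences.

Let dp[i][j] be the LCS length of the first i bases of s1 and the first j bases of s2. dp[i][j] = dp[i-1][j-1]+1 when the i-th and j-th bases match, else max(dp[i-1][j], dp[i][j-1]).
    ·  A  G  A  G  G  G  C  A  T
 ·  0  0  0  0  0  0  0  0  0  0
 A  0  1  1  1  1  1  1  1  1  1
 A  0  1  1  2  2  2  2  2  2  2
 G  0  1  2  2  3  3  3  3  3  3
 A  0  1  2  3  3  3  3  3  4  4
 G  0  1  2  3  4  4  4  4  4  4
 G  0  1  2  3  4  5  5  5  5  5
 G  0  1  2  3  4  5  6  6  6  6
 C  0  1  2  3  4  5  6  7  7  7
 C  0  1  2  3  4  5  6  7  7  7
dp[9][9] = 7. One LCS (by backtracking along matches): AGAGGGC.

7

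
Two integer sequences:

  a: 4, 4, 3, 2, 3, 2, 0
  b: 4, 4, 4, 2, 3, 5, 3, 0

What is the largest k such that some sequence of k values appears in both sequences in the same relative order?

Taking 4 [1,2]; then 4 [2,3]; then 3 [3,5]; then 3 [5,7]; then 0 [7,8] gives a common subsequence of length 5. The LCS DP gives dp[7][8] = 5, so this is optimal.

5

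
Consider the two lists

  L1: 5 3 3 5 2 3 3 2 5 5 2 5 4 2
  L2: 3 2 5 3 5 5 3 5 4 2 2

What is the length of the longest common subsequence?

Taking 3 (L1 #2, L2 #1); then 5 (L1 #4, L2 #3); then 3 (L1 #7, L2 #4); then 5 (L1 #9, L2 #5); then 5 (L1 #10, L2 #6); then 5 (L1 #12, L2 #8); then 4 (L1 #13, L2 #9); then 2 (L1 #14, L2 #11) gives a common subsequence of length 8, and the DP table's final entry dp[14][11] is also 8, so no common subsequence is longer.

8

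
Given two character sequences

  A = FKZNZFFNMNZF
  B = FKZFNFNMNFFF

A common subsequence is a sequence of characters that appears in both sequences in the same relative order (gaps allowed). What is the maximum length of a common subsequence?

One common subsequence of length 9: F at A[1]=B[1], K at A[2]=B[2], Z at A[3]=B[3], N at A[4]=B[5], F at A[7]=B[6], N at A[8]=B[7], M at A[9]=B[8], N at A[10]=B[9], F at A[12]=B[12]. dp[12][12] = 9 confirms this is the maximum.

9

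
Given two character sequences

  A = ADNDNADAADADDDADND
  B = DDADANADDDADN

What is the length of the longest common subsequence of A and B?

Taking D [2,1], D [4,2], A [6,3], D [7,4], A [8,5], A [11,7], D [12,8], D [13,9], D [14,10], A [15,11], D [16,12], N [17,13] gives a common subsequence of length 12. The LCS DP gives dp[18][13] = 12, so this is optimal.

12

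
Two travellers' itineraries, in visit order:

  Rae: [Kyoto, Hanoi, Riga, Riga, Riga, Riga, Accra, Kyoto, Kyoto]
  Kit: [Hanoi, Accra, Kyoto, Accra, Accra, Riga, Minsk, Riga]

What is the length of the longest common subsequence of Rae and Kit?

Match Kyoto at Rae[1]=Kit[3]; then Riga at Rae[3]=Kit[6]; then Riga at Rae[6]=Kit[8] — 3 stops in the same relative order in both. dp[9][8] = 3 confirms this is the maximum.

3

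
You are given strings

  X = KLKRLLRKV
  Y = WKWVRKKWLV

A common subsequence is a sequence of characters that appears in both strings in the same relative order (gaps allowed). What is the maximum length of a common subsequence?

Match K (X #1, Y #6) → K (X #3, Y #7) → L (X #6, Y #9) → V (X #9, Y #10) — 4 characters in the same relative order in both. The LCS DP gives dp[9][10] = 4, so this is optimal.

4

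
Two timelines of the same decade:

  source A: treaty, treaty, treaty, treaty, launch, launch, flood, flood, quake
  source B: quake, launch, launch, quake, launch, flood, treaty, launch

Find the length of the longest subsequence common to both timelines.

3

One common subsequence of length 3: launch at source A[5]=source B[3], launch at source A[6]=source B[5], flood at source A[7]=source B[6]. Since dp[9][8] = 3, nothing longer is possible.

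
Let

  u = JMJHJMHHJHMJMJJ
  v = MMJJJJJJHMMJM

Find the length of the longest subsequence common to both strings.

Match J [1,5], then J [3,6], then J [5,7], then J [9,8], then H [10,9], then M [11,11], then J [12,12], then M [13,13] — 8 characters in the same relative order in both. Since dp[15][13] = 8, nothing longer is possible.

8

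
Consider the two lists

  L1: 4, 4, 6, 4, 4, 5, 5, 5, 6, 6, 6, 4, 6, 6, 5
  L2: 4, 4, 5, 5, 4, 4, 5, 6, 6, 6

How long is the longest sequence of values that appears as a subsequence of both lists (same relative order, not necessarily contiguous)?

8

Let dp[i][j] be the LCS length of the first i values of L1 and the first j values of L2. dp[i][j] = dp[i-1][j-1]+1 when the i-th and j-th values match, else max(dp[i-1][j], dp[i][j-1]).
    ·  4  4  5  5  4  4  5  6  6  6
 ·  0  0  0  0  0  0  0  0  0  0  0
 4  0  1  1  1  1  1  1  1  1  1  1
 4  0  1  2  2  2  2  2  2  2  2  2
 6  0  1  2  2  2  2  2  2  3  3  3
 4  0  1  2  2  2  3  3  3  3  3  3
 4  0  1  2  2  2  3  4  4  4  4  4
 5  0  1  2  3  3  3  4  5  5  5  5
 5  0  1  2  3  4  4  4  5  5  5  5
 5  0  1  2  3  4  4  4  5  5  5  5
 6  0  1  2  3  4  4  4  5  6  6  6
 6  0  1  2  3  4  4  4  5  6  7  7
 6  0  1  2  3  4  4  4  5  6  7  8
 4  0  1  2  3  4  5  5  5  6  7  8
 6  0  1  2  3  4  5  5  5  6  7  8
 6  0  1  2  3  4  5  5  5  6  7  8
 5  0  1  2  3  4  5  5  6  6  7  8
dp[15][10] = 8. One LCS (by backtracking along matches): 4, 4, 4, 4, 5, 6, 6, 6.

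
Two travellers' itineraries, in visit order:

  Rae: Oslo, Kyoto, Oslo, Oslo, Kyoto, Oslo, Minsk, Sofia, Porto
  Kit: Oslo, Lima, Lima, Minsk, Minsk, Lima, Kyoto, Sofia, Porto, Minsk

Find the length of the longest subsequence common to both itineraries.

One common subsequence of length 4: Oslo at Rae[1]=Kit[1], then Kyoto at Rae[5]=Kit[7], then Sofia at Rae[8]=Kit[8], then Porto at Rae[9]=Kit[9]. dp[9][10] = 4 confirms this is the maximum.

4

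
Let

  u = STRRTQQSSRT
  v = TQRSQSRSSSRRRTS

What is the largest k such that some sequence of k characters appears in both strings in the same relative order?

7

One common subsequence of length 7: T (u #2, v #1) → R (u #3, v #3) → R (u #4, v #7) → S (u #8, v #9) → S (u #9, v #10) → R (u #10, v #13) → T (u #11, v #14). dp[11][15] = 7 confirms this is the maximum.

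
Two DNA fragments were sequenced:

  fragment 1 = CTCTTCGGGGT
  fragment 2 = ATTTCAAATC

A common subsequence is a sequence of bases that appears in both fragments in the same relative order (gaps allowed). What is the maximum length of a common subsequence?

Let dp[i][j] be the LCS length of the first i bases of fragment 1 and the first j bases of fragment 2. dp[i][j] = dp[i-1][j-1]+1 when the i-th and j-th bases match, else max(dp[i-1][j], dp[i][j-1]).
    ·  A  T  T  T  C  A  A  A  T  C
 ·  0  0  0  0  0  0  0  0  0  0  0
 C  0  0  0  0  0  1  1  1  1  1  1
 T  0  0  1  1  1  1  1  1  1  2  2
 C  0  0  1  1  1  2  2  2  2  2  3
 T  0  0  1  2  2  2  2  2  2  3  3
 T  0  0  1  2  3  3  3  3  3  3  3
 C  0  0  1  2  3  4  4  4  4  4  4
 G  0  0  1  2  3  4  4  4  4  4  4
 G  0  0  1  2  3  4  4  4  4  4  4
 G  0  0  1  2  3  4  4  4  4  4  4
 G  0  0  1  2  3  4  4  4  4  4  4
 T  0  0  1  2  3  4  4  4  4  5  5
dp[11][10] = 5. One LCS (by backtracking along matches): TTTCT.

5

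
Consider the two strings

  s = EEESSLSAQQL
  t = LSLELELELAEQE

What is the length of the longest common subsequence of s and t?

6

Pick E [1,4] → E [2,6] → E [3,8] → L [6,9] → A [8,10] → Q [9,12]; all 6 characters appear in both, in order. dp[11][13] = 6 confirms this is the maximum.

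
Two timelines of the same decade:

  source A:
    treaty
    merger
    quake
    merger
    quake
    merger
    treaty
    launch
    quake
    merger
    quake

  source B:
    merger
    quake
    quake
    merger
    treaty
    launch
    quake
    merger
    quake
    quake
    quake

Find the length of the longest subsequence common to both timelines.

9

Pick merger at source A[2]=source B[1], quake at source A[3]=source B[2], quake at source A[5]=source B[3], merger at source A[6]=source B[4], treaty at source A[7]=source B[5], launch at source A[8]=source B[6], quake at source A[9]=source B[7], merger at source A[10]=source B[8], quake at source A[11]=source B[11]; all 9 events appear in both, in order. The LCS DP gives dp[11][11] = 9, so this is optimal.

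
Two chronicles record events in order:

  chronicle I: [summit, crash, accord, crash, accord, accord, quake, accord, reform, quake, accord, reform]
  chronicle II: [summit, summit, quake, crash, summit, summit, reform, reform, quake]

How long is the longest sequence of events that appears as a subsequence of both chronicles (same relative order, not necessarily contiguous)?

4

Match summit at chronicle I[1]=chronicle II[2] → crash at chronicle I[2]=chronicle II[4] → reform at chronicle I[9]=chronicle II[8] → quake at chronicle I[10]=chronicle II[9] — 4 events in the same relative order in both. dp[12][9] = 4 confirms this is the maximum.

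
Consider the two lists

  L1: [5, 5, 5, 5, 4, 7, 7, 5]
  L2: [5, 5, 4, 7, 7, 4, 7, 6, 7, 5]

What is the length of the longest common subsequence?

6

Let dp[i][j] be the LCS length of the first i values of L1 and the first j values of L2. dp[i][j] = dp[i-1][j-1]+1 when the i-th and j-th values match, else max(dp[i-1][j], dp[i][j-1]).
    ·  5  5  4  7  7  4  7  6  7  5
 ·  0  0  0  0  0  0  0  0  0  0  0
 5  0  1  1  1  1  1  1  1  1  1  1
 5  0  1  2  2  2  2  2  2  2  2  2
 5  0  1  2  2  2  2  2  2  2  2  3
 5  0  1  2  2  2  2  2  2  2  2  3
 4  0  1  2  3  3  3  3  3  3  3  3
 7  0  1  2  3  4  4  4  4  4  4  4
 7  0  1  2  3  4  5  5  5  5  5  5
 5  0  1  2  3  4  5  5  5  5  5  6
dp[8][10] = 6. One LCS (by backtracking along matches): 5, 5, 4, 7, 7, 5.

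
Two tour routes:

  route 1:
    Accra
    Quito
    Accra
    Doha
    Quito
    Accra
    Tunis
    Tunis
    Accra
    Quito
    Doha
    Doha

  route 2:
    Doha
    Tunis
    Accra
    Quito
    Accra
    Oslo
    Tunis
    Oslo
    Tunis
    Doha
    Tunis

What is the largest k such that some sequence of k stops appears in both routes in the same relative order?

Match Accra [1,3], then Quito [2,4], then Accra [3,5], then Tunis [7,7], then Tunis [8,9], then Doha [11,10] — 6 stops in the same relative order in both. dp[12][11] = 6 confirms this is the maximum.

6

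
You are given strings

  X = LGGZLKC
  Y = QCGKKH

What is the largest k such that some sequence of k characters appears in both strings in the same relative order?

Taking G (X #2, Y #3); then K (X #6, Y #5) gives a common subsequence of length 2. Since dp[7][6] = 2, nothing longer is possible.

2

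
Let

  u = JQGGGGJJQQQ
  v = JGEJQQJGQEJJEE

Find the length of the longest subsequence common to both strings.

One common subsequence of length 6: J [1,1]; then G [3,2]; then J [8,4]; then Q [9,5]; then Q [10,6]; then Q [11,9]. The LCS DP gives dp[11][14] = 6, so this is optimal.

6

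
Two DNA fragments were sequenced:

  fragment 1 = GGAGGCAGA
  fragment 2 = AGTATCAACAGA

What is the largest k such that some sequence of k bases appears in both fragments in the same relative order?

One common subsequence of length 6: G (fragment 1 #1, fragment 2 #2), A (fragment 1 #3, fragment 2 #8), C (fragment 1 #6, fragment 2 #9), A (fragment 1 #7, fragment 2 #10), G (fragment 1 #8, fragment 2 #11), A (fragment 1 #9, fragment 2 #12). Since dp[9][12] = 6, nothing longer is possible.

6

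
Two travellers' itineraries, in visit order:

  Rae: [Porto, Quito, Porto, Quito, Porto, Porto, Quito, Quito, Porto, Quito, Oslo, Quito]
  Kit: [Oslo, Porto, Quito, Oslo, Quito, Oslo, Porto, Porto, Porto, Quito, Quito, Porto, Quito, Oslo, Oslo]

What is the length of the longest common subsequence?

One common subsequence of length 10: Porto at Rae[1]=Kit[2] → Quito at Rae[2]=Kit[5] → Porto at Rae[3]=Kit[7] → Porto at Rae[5]=Kit[8] → Porto at Rae[6]=Kit[9] → Quito at Rae[7]=Kit[10] → Quito at Rae[8]=Kit[11] → Porto at Rae[9]=Kit[12] → Quito at Rae[10]=Kit[13] → Oslo at Rae[11]=Kit[15]. The LCS DP gives dp[12][15] = 10, so this is optimal.

10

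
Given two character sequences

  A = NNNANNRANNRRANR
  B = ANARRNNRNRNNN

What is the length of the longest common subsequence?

8

One common subsequence of length 8: N [1,2], N [2,6], N [3,7], N [6,9], R [7,10], N [9,11], N [10,12], N [14,13]. The LCS DP gives dp[15][13] = 8, so this is optimal.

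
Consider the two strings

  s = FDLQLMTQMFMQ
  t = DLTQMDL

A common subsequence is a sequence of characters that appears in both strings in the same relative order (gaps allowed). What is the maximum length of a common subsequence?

5

Pick D at s[2]=t[1], L at s[5]=t[2], T at s[7]=t[3], Q at s[8]=t[4], M at s[9]=t[5]; all 5 characters appear in both, in order. The LCS DP gives dp[12][7] = 5, so this is optimal.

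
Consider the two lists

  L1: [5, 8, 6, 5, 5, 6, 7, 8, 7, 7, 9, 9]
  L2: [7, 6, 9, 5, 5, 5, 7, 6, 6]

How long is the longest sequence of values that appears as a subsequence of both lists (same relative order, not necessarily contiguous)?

4

Let dp[i][j] be the LCS length of the first i values of L1 and the first j values of L2. dp[i][j] = dp[i-1][j-1]+1 when the i-th and j-th values match, else max(dp[i-1][j], dp[i][j-1]).
    ·  7  6  9  5  5  5  7  6  6
 ·  0  0  0  0  0  0  0  0  0  0
 5  0  0  0  0  1  1  1  1  1  1
 8  0  0  0  0  1  1  1  1  1  1
 6  0  0  1  1  1  1  1  1  2  2
 5  0  0  1  1  2  2  2  2  2  2
 5  0  0  1  1  2  3  3  3  3  3
 6  0  0  1  1  2  3  3  3  4  4
 7  0  1  1  1  2  3  3  4  4  4
 8  0  1  1  1  2  3  3  4  4  4
 7  0  1  1  1  2  3  3  4  4  4
 7  0  1  1  1  2  3  3  4  4  4
 9  0  1  1  2  2  3  3  4  4  4
 9  0  1  1  2  2  3  3  4  4  4
dp[12][9] = 4. One LCS (by backtracking along matches): 5, 5, 5, 6.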